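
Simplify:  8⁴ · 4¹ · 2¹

8⁴ = 2^12; 4¹ = 2^2; 2¹ = 2^1
Combine exponents: 2^15

2^15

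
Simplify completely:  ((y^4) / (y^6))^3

y^(-6)

Inside the bracket: (y^-2)
Raise to the power 3: (y^-6)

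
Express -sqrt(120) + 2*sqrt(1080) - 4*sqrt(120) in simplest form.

2*sqrt(30)

sqrt(120) = 2*sqrt(30); 2*sqrt(1080) = 12*sqrt(30); 4*sqrt(120) = 8*sqrt(30)
Combine: (-2 + 12 - 8)·sqrt(30) = 2*sqrt(30)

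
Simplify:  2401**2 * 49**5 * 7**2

7**20

2401**2 = 7**8; 49**5 = 7**10; 7**2 = 7**2
Combine exponents: 7**20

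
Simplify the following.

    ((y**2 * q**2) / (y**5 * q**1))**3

q**3/y**9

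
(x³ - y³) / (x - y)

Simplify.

x^3 - y^3 = (x - y)(x² + x*y + y²).

x² + x*y + y²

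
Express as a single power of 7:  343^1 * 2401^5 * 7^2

7^25

343^1 = 7^3; 2401^5 = 7^20; 7^2 = 7^2
Combine exponents: 7^25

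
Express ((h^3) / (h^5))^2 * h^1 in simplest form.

h^(-3)

Inside the bracket: (h^-2)
Raise to the power 2: (h^-4)
Multiply by h^1: add exponents.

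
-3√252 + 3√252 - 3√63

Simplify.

3√252 = 18*√7; 3√252 = 18*√7; 3√63 = 9*√7
Combine: (-18 + 18 - 9)·√7 = -9*√7

-9*√7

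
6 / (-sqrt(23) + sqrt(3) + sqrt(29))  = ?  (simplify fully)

(-18*sqrt(23) - 6*sqrt(29) + 98*sqrt(3) + 4*sqrt(2001))/89

Group as (sqrt(3) + sqrt(29)) - sqrt(23); multiply by (sqrt(3) + sqrt(29)) + sqrt(23), then rationalise the remaining surd.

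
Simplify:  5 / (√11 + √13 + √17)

Group as (√11 + √17) + √13; multiply by (√11 + √17) - √13, then rationalise the remaining surd.

(-10*√2431 + 35*√17 + 75*√13 + 95*√11)/523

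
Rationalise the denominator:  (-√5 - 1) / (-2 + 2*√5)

(-3 - √5)/4

Multiply numerator and denominator by -2*√5 - 2.
Denominator becomes -16; numerator becomes 4*√5 + 12.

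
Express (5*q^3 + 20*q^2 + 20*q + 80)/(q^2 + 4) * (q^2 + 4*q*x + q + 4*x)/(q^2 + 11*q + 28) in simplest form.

(5*q^2 + 20*q*x + 5*q + 20*x)/(q + 7)

Factor: 5*q^3 + 20*q^2 + 20*q + 80 = 5*(q^2 + 4)*(q + 4);  q^2 + 4*q*x + q + 4*x = (q + 1)*(q + 4*x);  q^2 + 11*q + 28 = (q + 7)*(q + 4)
Cancel the common factors (q^2 + 4), (q + 4).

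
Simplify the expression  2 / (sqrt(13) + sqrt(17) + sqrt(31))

Group as (sqrt(13) + sqrt(31)) + sqrt(17); multiply by (sqrt(13) + sqrt(31)) - sqrt(17), then rationalise the remaining surd.

(-4*sqrt(6851) - 2*sqrt(31) + 54*sqrt(17) + 70*sqrt(13))/883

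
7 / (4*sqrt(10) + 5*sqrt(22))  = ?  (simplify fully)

(-28*sqrt(10) + 35*sqrt(22))/390

Multiply numerator and denominator by -4*sqrt(10) + 5*sqrt(22).
Denominator becomes 390; numerator becomes -28*sqrt(10) + 35*sqrt(22).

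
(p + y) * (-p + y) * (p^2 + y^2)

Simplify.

-p^4 + y^4

Telescope via difference of squares: (y+p)(y-p) = -p^2 + y^2, then repeat with the next factor.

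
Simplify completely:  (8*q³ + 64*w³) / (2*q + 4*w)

Apply the sum-of-cubes factorisation and cancel (2*q + 4*w).

4*q² - 8*q*w + 16*w²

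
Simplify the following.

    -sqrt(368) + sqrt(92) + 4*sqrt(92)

6*sqrt(23)

sqrt(368) = 4*sqrt(23); sqrt(92) = 2*sqrt(23); 4*sqrt(92) = 8*sqrt(23)
Combine: (-4 + 2 + 8)·sqrt(23) = 6*sqrt(23)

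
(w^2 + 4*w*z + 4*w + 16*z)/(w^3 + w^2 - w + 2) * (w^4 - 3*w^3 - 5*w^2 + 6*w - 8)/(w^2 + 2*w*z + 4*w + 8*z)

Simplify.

(w^2 + 4*w*z - 4*w - 16*z)/(w + 2*z)

Factor: w^2 + 4*w*z + 4*w + 16*z = (w + 4)*(w + 4*z);  w^3 + w^2 - w + 2 = (w + 2)*(w^2 - w + 1);  w^4 - 3*w^3 - 5*w^2 + 6*w - 8 = (w - 4)*(w^2 - w + 1)*(w + 2);  w^2 + 2*w*z + 4*w + 8*z = (w + 4)*(w + 2*z)
Cancel the common factors (w^2 - w + 1), (w + 2), (w + 4).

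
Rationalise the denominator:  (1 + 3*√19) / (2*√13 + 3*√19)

Multiply numerator and denominator by -2*√13 + 3*√19.
Denominator becomes 119; numerator becomes -6*√247 - 2*√13 + 3*√19 + 171.

(-6*√247 - 2*√13 + 3*√19 + 171)/119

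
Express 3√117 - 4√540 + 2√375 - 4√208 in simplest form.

-14*√15 - 7*√13

3√117 = 9*√13; 4√540 = 24*√15; 2√375 = 10*√15; 4√208 = 16*√13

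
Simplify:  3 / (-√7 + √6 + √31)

(-16*√6 - √1302 + 15*√7 + 9*√31)/26

Group as (√6 + √31) - √7; multiply by (√6 + √31) + √7, then rationalise the remaining surd.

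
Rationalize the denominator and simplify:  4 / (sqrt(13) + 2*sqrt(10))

(-4*sqrt(13) + 8*sqrt(10))/27

Multiply numerator and denominator by -sqrt(13) + 2*sqrt(10).
Denominator becomes 27; numerator becomes -4*sqrt(13) + 8*sqrt(10).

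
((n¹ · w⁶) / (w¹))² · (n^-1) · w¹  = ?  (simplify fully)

Inside the bracket: n¹ · w⁵
Raise to the power 2: n² · w^10
Multiply by (n^-1) · w¹: add exponents.

n*w^11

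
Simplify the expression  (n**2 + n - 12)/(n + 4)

n - 3

Factor: n**2 + n - 12 = (n + 4)*(n - 3)
Cancel the common factor (n + 4).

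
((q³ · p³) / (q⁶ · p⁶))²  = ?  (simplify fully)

1/(p⁶*q⁶)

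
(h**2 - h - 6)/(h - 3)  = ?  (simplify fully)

Factor: h**2 - h - 6 = (h - 3)*(h + 2)
Cancel the common factor (h - 3).

h + 2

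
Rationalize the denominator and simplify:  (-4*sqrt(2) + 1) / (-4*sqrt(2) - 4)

(-5*sqrt(2) + 9)/4

Multiply numerator and denominator by -4 + 4*sqrt(2).
Denominator becomes -16; numerator becomes -36 + 20*sqrt(2).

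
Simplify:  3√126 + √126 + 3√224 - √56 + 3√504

3√126 = 9*√14; √126 = 3*√14; 3√224 = 12*√14; √56 = 2*√14; 3√504 = 18*√14
Combine: (9 + 3 + 12 - 2 + 18)·√14 = 40*√14

40*√14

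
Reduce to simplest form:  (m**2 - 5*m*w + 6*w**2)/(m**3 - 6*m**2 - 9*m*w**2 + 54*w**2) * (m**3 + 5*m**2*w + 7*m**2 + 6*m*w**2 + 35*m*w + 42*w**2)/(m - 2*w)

Factor: m**2 - 5*m*w + 6*w**2 = (m - 2*w)*(m - 3*w);  m**3 - 6*m**2 - 9*m*w**2 + 54*w**2 = (m - 6)*(m + 3*w)*(m - 3*w);  m**3 + 5*m**2*w + 7*m**2 + 6*m*w**2 + 35*m*w + 42*w**2 = (m + 3*w)*(m + 7)*(m + 2*w)
Cancel the common factors (m - 2*w), (m - 3*w), (m + 3*w).

(m**2 + 2*m*w + 7*m + 14*w)/(m - 6)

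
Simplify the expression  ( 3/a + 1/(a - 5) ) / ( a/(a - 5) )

(4*a - 15)/a^2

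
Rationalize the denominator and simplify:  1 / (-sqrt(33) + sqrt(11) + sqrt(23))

Group as (sqrt(11) + sqrt(23)) - sqrt(33); multiply by (sqrt(11) + sqrt(23)) + sqrt(33), then rationalise the remaining surd.

(-sqrt(33) + 21*sqrt(23) + 45*sqrt(11) + 22*sqrt(69))/1011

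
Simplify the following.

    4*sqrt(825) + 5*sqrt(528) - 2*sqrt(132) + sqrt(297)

4*sqrt(825) = 20*sqrt(33); 5*sqrt(528) = 20*sqrt(33); 2*sqrt(132) = 4*sqrt(33); sqrt(297) = 3*sqrt(33)
Combine: (20 + 20 - 4 + 3)·sqrt(33) = 39*sqrt(33)

39*sqrt(33)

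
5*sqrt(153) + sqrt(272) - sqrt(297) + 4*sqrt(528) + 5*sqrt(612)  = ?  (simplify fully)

5*sqrt(153) = 15*sqrt(17); sqrt(272) = 4*sqrt(17); sqrt(297) = 3*sqrt(33); 4*sqrt(528) = 16*sqrt(33); 5*sqrt(612) = 30*sqrt(17)

13*sqrt(33) + 49*sqrt(17)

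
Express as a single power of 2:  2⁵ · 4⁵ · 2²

2^17

2⁵ = 2^5; 4⁵ = 2^10; 2² = 2^2
Combine exponents: 2^17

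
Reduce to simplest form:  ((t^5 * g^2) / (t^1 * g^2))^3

Inside the bracket: t^4
Raise to the power 3: t^12

t^12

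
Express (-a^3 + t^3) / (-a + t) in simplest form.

a^2 + a*t + t^2

t^3 - a^3 = (-a + t)(a^2 + a*t + t^2).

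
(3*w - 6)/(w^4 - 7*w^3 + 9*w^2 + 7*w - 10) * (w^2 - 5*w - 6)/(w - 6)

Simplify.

3/(w^2 - 6*w + 5)

Factor: 3*w - 6 = 3*(w - 2);  w^4 - 7*w^3 + 9*w^2 + 7*w - 10 = (w - 5)*(w + 1)*(w - 2)*(w - 1);  w^2 - 5*w - 6 = (w + 1)*(w - 6)
Cancel the common factors (w - 2), (w + 1), (w - 6).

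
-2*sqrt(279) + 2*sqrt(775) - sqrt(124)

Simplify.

2*sqrt(279) = 6*sqrt(31); 2*sqrt(775) = 10*sqrt(31); sqrt(124) = 2*sqrt(31)
Combine: (-6 + 10 - 2)·sqrt(31) = 2*sqrt(31)

2*sqrt(31)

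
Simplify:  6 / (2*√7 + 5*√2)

Multiply numerator and denominator by -5*√2 + 2*√7.
Denominator becomes -22; numerator becomes -30*√2 + 12*√7.

(-6*√7 + 15*√2)/11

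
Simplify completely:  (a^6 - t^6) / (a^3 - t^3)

a^3 + t^3

Factor a^6 - t^6 and cancel (a^3 - t^3).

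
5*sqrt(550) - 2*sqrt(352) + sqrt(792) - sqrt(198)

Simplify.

5*sqrt(550) = 25*sqrt(22); 2*sqrt(352) = 8*sqrt(22); sqrt(792) = 6*sqrt(22); sqrt(198) = 3*sqrt(22)
Combine: (25 - 8 + 6 - 3)·sqrt(22) = 20*sqrt(22)

20*sqrt(22)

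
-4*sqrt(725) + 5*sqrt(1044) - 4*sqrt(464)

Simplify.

4*sqrt(725) = 20*sqrt(29); 5*sqrt(1044) = 30*sqrt(29); 4*sqrt(464) = 16*sqrt(29)
Combine: (-20 + 30 - 16)·sqrt(29) = -6*sqrt(29)

-6*sqrt(29)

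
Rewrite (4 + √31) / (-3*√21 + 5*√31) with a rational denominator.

Multiply numerator and denominator by 3*√21 + 5*√31.
Denominator becomes 586; numerator becomes 12*√21 + 3*√651 + 20*√31 + 155.

(12*√21 + 3*√651 + 20*√31 + 155)/586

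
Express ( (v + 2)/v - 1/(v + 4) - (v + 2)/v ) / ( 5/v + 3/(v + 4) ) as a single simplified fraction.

-v/(8*v + 20)

Numerator: (v + 2)/v - 1/(v + 4) - (v + 2)/v = -1/(v + 4)
Denominator: 5/v + 3/(v + 4) = (8*v + 20)/(v**2 + 4*v)
Divide: (-1/(v + 4)) · ((v**2 + 4*v)/(8*v + 20)) = -v/(8*v + 20)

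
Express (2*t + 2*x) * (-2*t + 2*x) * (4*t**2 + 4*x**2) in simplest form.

Pair the conjugate factors: ((2*x)+(2*t))((2*x)-(2*t)) = -4*t**2 + 4*x**2, then repeat with the next factor.

-16*t**4 + 16*x**4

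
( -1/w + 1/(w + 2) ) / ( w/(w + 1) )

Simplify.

Numerator: -1/w + 1/(w + 2) = -2/(w² + 2*w)
Denominator: w/(w + 1) = w/(w + 1)
Divide: (-2/(w² + 2*w)) · ((w + 1)/w) = (-2*w - 2)/(w³ + 2*w²)

(-2*w - 2)/(w³ + 2*w²)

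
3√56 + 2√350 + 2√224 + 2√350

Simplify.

3√56 = 6*√14; 2√350 = 10*√14; 2√224 = 8*√14; 2√350 = 10*√14
Combine: (6 + 10 + 8 + 10)·√14 = 34*√14

34*√14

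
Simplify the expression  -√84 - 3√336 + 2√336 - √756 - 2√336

√84 = 2*√21; 3√336 = 12*√21; 2√336 = 8*√21; √756 = 6*√21; 2√336 = 8*√21
Combine: (-2 - 12 + 8 - 6 - 8)·√21 = -20*√21

-20*√21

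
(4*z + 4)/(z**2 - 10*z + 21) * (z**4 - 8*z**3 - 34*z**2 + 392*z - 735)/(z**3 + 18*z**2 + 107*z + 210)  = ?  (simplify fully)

(4*z**2 - 16*z - 20)/(z**2 + 11*z + 30)

Factor: 4*z + 4 = 4*(z + 1);  z**2 - 10*z + 21 = (z - 7)*(z - 3);  z**4 - 8*z**3 - 34*z**2 + 392*z - 735 = (z - 7)*(z - 5)*(z - 3)*(z + 7);  z**3 + 18*z**2 + 107*z + 210 = (z + 7)*(z + 5)*(z + 6)
Cancel the common factors (z - 3), (z + 7), (z - 7).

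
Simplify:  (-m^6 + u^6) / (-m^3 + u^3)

Difference of sixth powers: factor out (-m^3 + u^3).

m^3 + u^3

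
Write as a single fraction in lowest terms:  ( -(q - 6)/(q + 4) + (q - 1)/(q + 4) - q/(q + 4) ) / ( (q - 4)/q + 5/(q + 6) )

(-q**3 - q**2 + 30*q)/(q**3 + 11*q**2 + 4*q - 96)

Numerator: -(q - 6)/(q + 4) + (q - 1)/(q + 4) - q/(q + 4) = (-q + 5)/(q + 4)
Denominator: (q - 4)/q + 5/(q + 6) = (q**2 + 7*q - 24)/(q**2 + 6*q)
Divide: ((-q + 5)/(q + 4)) · ((q**2 + 6*q)/(q**2 + 7*q - 24)) = (-q**3 - q**2 + 30*q)/(q**3 + 11*q**2 + 4*q - 96)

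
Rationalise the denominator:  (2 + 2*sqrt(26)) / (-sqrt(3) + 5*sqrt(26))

Multiply numerator and denominator by sqrt(3) + 5*sqrt(26).
Denominator becomes 647; numerator becomes 2*sqrt(3) + 2*sqrt(78) + 10*sqrt(26) + 260.

(2*sqrt(3) + 2*sqrt(78) + 10*sqrt(26) + 260)/647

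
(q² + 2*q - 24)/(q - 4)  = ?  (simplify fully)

q + 6

Factor: q² + 2*q - 24 = (q + 6)·(q - 4)
Cancel the common factor (q - 4).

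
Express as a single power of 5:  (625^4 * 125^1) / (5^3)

5^16

625^4 = 5^16; 125^1 = 5^3; 5^3 = 5^3
Combine exponents: 5^16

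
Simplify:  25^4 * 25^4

5^16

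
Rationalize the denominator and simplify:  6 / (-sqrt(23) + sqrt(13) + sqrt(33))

(-138*sqrt(23) + 18*sqrt(33) + 258*sqrt(13) + 12*sqrt(9867))/1187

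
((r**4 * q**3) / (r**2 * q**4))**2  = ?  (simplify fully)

r**4/q**2

Inside the bracket: r**2 * (q**-1)
Raise to the power 2: r**4 * (q**-2)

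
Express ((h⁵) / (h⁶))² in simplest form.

Inside the bracket: (h^-1)
Raise to the power 2: (h^-2)

h^(-2)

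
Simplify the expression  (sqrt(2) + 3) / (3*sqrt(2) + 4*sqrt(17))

(-9*sqrt(2) - 6 + 4*sqrt(34) + 12*sqrt(17))/254

Multiply numerator and denominator by -4*sqrt(17) + 3*sqrt(2).
Denominator becomes -254; numerator becomes -12*sqrt(17) - 4*sqrt(34) + 6 + 9*sqrt(2).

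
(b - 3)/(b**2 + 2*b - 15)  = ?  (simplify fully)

Factor: b**2 + 2*b - 15 = (b + 5)*(b - 3)
Cancel the common factor (b - 3).

1/(b + 5)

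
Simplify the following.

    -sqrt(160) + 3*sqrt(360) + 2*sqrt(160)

22*sqrt(10)

sqrt(160) = 4*sqrt(10); 3*sqrt(360) = 18*sqrt(10); 2*sqrt(160) = 8*sqrt(10)
Combine: (-4 + 18 + 8)·sqrt(10) = 22*sqrt(10)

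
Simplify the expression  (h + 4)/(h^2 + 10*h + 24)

Factor: h^2 + 10*h + 24 = (h + 4)*(h + 6)
Cancel the common factor (h + 4).

1/(h + 6)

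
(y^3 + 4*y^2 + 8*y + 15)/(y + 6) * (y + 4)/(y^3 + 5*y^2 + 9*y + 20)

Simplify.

Factor: y^3 + 4*y^2 + 8*y + 15 = (y^2 + y + 5)*(y + 3);  y^3 + 5*y^2 + 9*y + 20 = (y^2 + y + 5)*(y + 4)
Cancel the common factors (y^2 + y + 5), (y + 4).

(y + 3)/(y + 6)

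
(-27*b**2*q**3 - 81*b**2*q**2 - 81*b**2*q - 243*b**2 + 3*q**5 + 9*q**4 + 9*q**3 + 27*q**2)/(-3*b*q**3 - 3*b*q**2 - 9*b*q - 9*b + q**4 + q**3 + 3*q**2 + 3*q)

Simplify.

Factor: -27*b**2*q**3 - 81*b**2*q**2 - 81*b**2*q - 243*b**2 + 3*q**5 + 9*q**4 + 9*q**3 + 27*q**2 = 3*(q**2 + 3)*(q + 3)*(-3*b + q)*(3*b + q);  -3*b*q**3 - 3*b*q**2 - 9*b*q - 9*b + q**4 + q**3 + 3*q**2 + 3*q = (-3*b + q)*(q**2 + 3)*(q + 1)
Cancel the common factors (q**2 + 3), (-3*b + q).

(9*b*q + 27*b + 3*q**2 + 9*q)/(q + 1)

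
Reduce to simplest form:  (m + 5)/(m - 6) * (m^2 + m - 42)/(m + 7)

m + 5

Factor: m^2 + m - 42 = (m - 6)*(m + 7)
Cancel the common factors (m + 7), (m - 6).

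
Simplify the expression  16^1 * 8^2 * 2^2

2^12

16^1 = 2^4; 8^2 = 2^6; 2^2 = 2^2
Combine exponents: 2^12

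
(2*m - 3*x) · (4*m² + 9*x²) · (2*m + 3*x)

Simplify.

16*m⁴ - 81*x⁴

((2*m)+(3*x))((2*m)-(3*x)) = 4*m² - 9*x²; continue pairing.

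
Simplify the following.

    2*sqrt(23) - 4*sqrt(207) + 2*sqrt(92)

-6*sqrt(23)

2*sqrt(23) = 2*sqrt(23); 4*sqrt(207) = 12*sqrt(23); 2*sqrt(92) = 4*sqrt(23)
Combine: (2 - 12 + 4)·sqrt(23) = -6*sqrt(23)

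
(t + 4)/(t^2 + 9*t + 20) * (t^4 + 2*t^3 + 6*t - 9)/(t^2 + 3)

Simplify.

(t^2 + 2*t - 3)/(t + 5)

Factor: t^2 + 9*t + 20 = (t + 4)*(t + 5);  t^4 + 2*t^3 + 6*t - 9 = (t^2 + 3)*(t - 1)*(t + 3)
Cancel the common factors (t^2 + 3), (t + 4).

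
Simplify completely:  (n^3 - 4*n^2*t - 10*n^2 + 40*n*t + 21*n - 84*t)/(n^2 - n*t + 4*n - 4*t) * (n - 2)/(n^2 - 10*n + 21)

(-n^2 + 4*n*t + 2*n - 8*t)/(-n^2 + n*t - 4*n + 4*t)

Factor: n^3 - 4*n^2*t - 10*n^2 + 40*n*t + 21*n - 84*t = (n - 4*t)*(n - 3)*(n - 7);  n^2 - n*t + 4*n - 4*t = (n - t)*(n + 4);  n^2 - 10*n + 21 = (n - 7)*(n - 3)
Cancel the common factors (n - 3), (n - 7).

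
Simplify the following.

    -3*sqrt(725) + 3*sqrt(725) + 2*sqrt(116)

4*sqrt(29)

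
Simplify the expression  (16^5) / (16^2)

16^5 = 2^20; 16^2 = 2^8
Combine exponents: 2^12

2^12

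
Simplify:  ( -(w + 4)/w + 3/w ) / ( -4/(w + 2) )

(w² + 3*w + 2)/(4*w)

Numerator: -(w + 4)/w + 3/w = (-w - 1)/w
Denominator: -4/(w + 2) = -4/(w + 2)
Divide: ((-w - 1)/w) · (-w/4 - 1/2) = (w² + 3*w + 2)/(4*w)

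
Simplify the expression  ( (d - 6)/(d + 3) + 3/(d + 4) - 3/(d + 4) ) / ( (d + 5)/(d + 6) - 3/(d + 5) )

Numerator: (d - 6)/(d + 3) + 3/(d + 4) - 3/(d + 4) = (d - 6)/(d + 3)
Denominator: (d + 5)/(d + 6) - 3/(d + 5) = (d^2 + 7*d + 7)/(d^2 + 11*d + 30)
Divide: ((d - 6)/(d + 3)) · ((d^2 + 11*d + 30)/(d^2 + 7*d + 7)) = (d^3 + 5*d^2 - 36*d - 180)/(d^3 + 10*d^2 + 28*d + 21)

(d^3 + 5*d^2 - 36*d - 180)/(d^3 + 10*d^2 + 28*d + 21)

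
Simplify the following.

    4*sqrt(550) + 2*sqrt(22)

4*sqrt(550) = 20*sqrt(22); 2*sqrt(22) = 2*sqrt(22)
Combine: (20 + 2)·sqrt(22) = 22*sqrt(22)

22*sqrt(22)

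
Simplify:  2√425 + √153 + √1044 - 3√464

2√425 = 10*√17; √153 = 3*√17; √1044 = 6*√29; 3√464 = 12*√29

-6*√29 + 13*√17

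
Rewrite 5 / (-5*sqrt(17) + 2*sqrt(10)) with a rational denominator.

Multiply numerator and denominator by 2*sqrt(10) + 5*sqrt(17).
Denominator becomes -385; numerator becomes 10*sqrt(10) + 25*sqrt(17).

(-5*sqrt(17) - 2*sqrt(10))/77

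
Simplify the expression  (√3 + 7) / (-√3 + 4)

Multiply numerator and denominator by √3 + 4.
Denominator becomes 13; numerator becomes 11*√3 + 31.

(11*√3 + 31)/13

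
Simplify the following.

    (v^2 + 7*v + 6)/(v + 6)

v + 1

Factor: v^2 + 7*v + 6 = (v + 1)*(v + 6)
Cancel the common factor (v + 6).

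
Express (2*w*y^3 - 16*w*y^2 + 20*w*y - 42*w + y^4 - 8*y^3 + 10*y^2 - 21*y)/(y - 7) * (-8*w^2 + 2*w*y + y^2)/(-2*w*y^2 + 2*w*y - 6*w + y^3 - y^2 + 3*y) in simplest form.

8*w^2 + 6*w*y + y^2

Factor: 2*w*y^3 - 16*w*y^2 + 20*w*y - 42*w + y^4 - 8*y^3 + 10*y^2 - 21*y = (y - 7)*(y^2 - y + 3)*(2*w + y);  -8*w^2 + 2*w*y + y^2 = (-2*w + y)*(4*w + y);  -2*w*y^2 + 2*w*y - 6*w + y^3 - y^2 + 3*y = (-2*w + y)*(y^2 - y + 3)
Cancel the common factors (y^2 - y + 3), (y - 7), (-2*w + y).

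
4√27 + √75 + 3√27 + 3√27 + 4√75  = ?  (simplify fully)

55*√3

4√27 = 12*√3; √75 = 5*√3; 3√27 = 9*√3; 3√27 = 9*√3; 4√75 = 20*√3
Combine: (12 + 5 + 9 + 9 + 20)·√3 = 55*√3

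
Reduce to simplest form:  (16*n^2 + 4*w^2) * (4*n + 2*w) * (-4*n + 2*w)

-256*n^4 + 16*w^4

Pair the conjugate factors: ((2*w)+(4*n))((2*w)-(4*n)) = -16*n^2 + 4*w^2, then repeat with the next factor.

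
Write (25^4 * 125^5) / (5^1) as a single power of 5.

5^22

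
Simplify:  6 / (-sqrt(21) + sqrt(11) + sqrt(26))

Group as (sqrt(11) + sqrt(26)) - sqrt(21); multiply by (sqrt(11) + sqrt(26)) + sqrt(21), then rationalise the remaining surd.

(-8*sqrt(21) + 3*sqrt(26) + 18*sqrt(11) + sqrt(6006))/74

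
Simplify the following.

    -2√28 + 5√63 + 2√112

19*√7

2√28 = 4*√7; 5√63 = 15*√7; 2√112 = 8*√7
Combine: (-4 + 15 + 8)·√7 = 19*√7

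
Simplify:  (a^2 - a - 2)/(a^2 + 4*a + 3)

Factor: a^2 - a - 2 = (a - 2)*(a + 1);  a^2 + 4*a + 3 = (a + 1)*(a + 3)
Cancel the common factor (a + 1).

(a - 2)/(a + 3)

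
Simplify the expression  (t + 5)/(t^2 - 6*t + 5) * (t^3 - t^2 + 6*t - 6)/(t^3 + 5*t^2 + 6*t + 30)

1/(t - 5)

Factor: t^2 - 6*t + 5 = (t - 5)*(t - 1);  t^3 - t^2 + 6*t - 6 = (t - 1)*(t^2 + 6);  t^3 + 5*t^2 + 6*t + 30 = (t^2 + 6)*(t + 5)
Cancel the common factors (t^2 + 6), (t - 1), (t + 5).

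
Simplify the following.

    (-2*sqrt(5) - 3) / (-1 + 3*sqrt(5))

(-3 - sqrt(5))/4

Multiply numerator and denominator by -3*sqrt(5) - 1.
Denominator becomes -44; numerator becomes 11*sqrt(5) + 33.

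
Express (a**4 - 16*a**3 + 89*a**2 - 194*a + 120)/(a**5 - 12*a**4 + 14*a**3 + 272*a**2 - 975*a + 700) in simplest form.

Factor: a**4 - 16*a**3 + 89*a**2 - 194*a + 120 = (a - 6)*(a - 4)*(a - 1)*(a - 5);  a**5 - 12*a**4 + 14*a**3 + 272*a**2 - 975*a + 700 = (a - 7)*(a - 5)*(a - 1)*(a + 5)*(a - 4)
Cancel the common factors (a - 5), (a - 1), (a - 4).

(a - 6)/(a**2 - 2*a - 35)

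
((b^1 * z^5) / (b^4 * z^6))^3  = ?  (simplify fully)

1/(b^9*z^3)

Inside the bracket: (b^-3) * (z^-1)
Raise to the power 3: (b^-9) * (z^-3)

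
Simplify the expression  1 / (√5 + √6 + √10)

(-20*√3 + √10 + 9*√6 + 11*√5)/119

Group as (√5 + √10) + √6; multiply by (√5 + √10) - √6, then rationalise the remaining surd.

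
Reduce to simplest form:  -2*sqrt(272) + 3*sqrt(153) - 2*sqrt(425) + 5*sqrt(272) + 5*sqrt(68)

2*sqrt(272) = 8*sqrt(17); 3*sqrt(153) = 9*sqrt(17); 2*sqrt(425) = 10*sqrt(17); 5*sqrt(272) = 20*sqrt(17); 5*sqrt(68) = 10*sqrt(17)
Combine: (-8 + 9 - 10 + 20 + 10)·sqrt(17) = 21*sqrt(17)

21*sqrt(17)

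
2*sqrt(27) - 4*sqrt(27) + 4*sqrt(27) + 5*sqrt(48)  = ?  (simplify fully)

26*sqrt(3)

2*sqrt(27) = 6*sqrt(3); 4*sqrt(27) = 12*sqrt(3); 4*sqrt(27) = 12*sqrt(3); 5*sqrt(48) = 20*sqrt(3)
Combine: (6 - 12 + 12 + 20)·sqrt(3) = 26*sqrt(3)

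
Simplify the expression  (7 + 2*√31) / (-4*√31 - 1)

Multiply numerator and denominator by -1 + 4*√31.
Denominator becomes -495; numerator becomes 26*√31 + 241.

(-241 - 26*√31)/495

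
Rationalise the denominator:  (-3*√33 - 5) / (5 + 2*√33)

Multiply numerator and denominator by -2*√33 + 5.
Denominator becomes -107; numerator becomes -5*√33 + 173.

(-173 + 5*√33)/107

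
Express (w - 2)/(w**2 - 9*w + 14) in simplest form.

1/(w - 7)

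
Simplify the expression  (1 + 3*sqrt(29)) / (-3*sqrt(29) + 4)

Multiply numerator and denominator by 4 + 3*sqrt(29).
Denominator becomes -245; numerator becomes 15*sqrt(29) + 265.

(-53 - 3*sqrt(29))/49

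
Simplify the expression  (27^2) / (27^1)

3^3

27^2 = 3^6; 27^1 = 3^3
Combine exponents: 3^3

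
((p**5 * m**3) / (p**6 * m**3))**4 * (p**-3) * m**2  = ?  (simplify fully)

m**2/p**7

Inside the bracket: (p**-1)
Raise to the power 4: (p**-4)
Multiply by (p**-3) * m**2: add exponents.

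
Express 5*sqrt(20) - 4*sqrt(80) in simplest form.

5*sqrt(20) = 10*sqrt(5); 4*sqrt(80) = 16*sqrt(5)
Combine: (10 - 16)·sqrt(5) = -6*sqrt(5)

-6*sqrt(5)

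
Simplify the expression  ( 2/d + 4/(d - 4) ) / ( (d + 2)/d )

(6*d - 8)/(d^2 - 2*d - 8)

Numerator: 2/d + 4/(d - 4) = (6*d - 8)/(d^2 - 4*d)
Denominator: (d + 2)/d = (d + 2)/d
Divide: ((6*d - 8)/(d^2 - 4*d)) · (d/(d + 2)) = (6*d - 8)/(d^2 - 2*d - 8)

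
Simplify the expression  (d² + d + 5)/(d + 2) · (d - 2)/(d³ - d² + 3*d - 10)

Factor: d³ - d² + 3*d - 10 = (d - 2)·(d² + d + 5)
Cancel the common factors (d² + d + 5), (d - 2).

1/(d + 2)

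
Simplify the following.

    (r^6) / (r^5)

Quotient: r^1

r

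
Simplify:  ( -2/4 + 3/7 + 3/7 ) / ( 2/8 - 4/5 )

-50/77

Numerator: -2/4 + 3/7 + 3/7 = 5/14
Denominator: 2/8 - 4/5 = -11/20
Divide: (5/14) · (-20/11) = -50/77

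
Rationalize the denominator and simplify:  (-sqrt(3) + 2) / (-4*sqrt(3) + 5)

Multiply numerator and denominator by 5 + 4*sqrt(3).
Denominator becomes -23; numerator becomes -2 + 3*sqrt(3).

(-3*sqrt(3) + 2)/23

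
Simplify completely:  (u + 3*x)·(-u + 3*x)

(3*x)^2 - (u)^2 = -u² + 9*x².

-u² + 9*x²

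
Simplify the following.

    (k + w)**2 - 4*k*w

Expanding gives k**2 - 2*k*w + w**2, a perfect square.

(k - w)**2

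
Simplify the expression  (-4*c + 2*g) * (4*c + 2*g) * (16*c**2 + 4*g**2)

-256*c**4 + 16*g**4

Telescope via difference of squares: ((2*g)+(4*c))((2*g)-(4*c)) = -16*c**2 + 4*g**2, then repeat with the next factor.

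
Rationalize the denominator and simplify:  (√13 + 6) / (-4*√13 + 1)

(-25*√13 - 58)/207

Multiply numerator and denominator by 1 + 4*√13.
Denominator becomes -207; numerator becomes 58 + 25*√13.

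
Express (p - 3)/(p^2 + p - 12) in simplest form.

Factor: p^2 + p - 12 = (p + 4)*(p - 3)
Cancel the common factor (p - 3).

1/(p + 4)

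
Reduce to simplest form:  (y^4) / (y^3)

Quotient: y^1

y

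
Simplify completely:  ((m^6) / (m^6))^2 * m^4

m^4

Inside the bracket: 1
Raise to the power 2: 1
Multiply by m^4: add exponents.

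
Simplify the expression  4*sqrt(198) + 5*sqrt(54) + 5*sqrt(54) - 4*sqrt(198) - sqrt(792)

4*sqrt(198) = 12*sqrt(22); 5*sqrt(54) = 15*sqrt(6); 5*sqrt(54) = 15*sqrt(6); 4*sqrt(198) = 12*sqrt(22); sqrt(792) = 6*sqrt(22)

-6*sqrt(22) + 30*sqrt(6)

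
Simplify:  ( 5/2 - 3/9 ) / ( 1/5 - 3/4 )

Numerator: 5/2 - 3/9 = 13/6
Denominator: 1/5 - 3/4 = -11/20
Divide: (13/6) · (-20/11) = -130/33

-130/33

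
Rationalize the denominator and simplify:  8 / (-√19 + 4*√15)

(8*√19 + 32*√15)/221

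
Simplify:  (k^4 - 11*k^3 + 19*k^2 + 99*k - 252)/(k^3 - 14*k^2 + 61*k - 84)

k + 3

Factor: k^4 - 11*k^3 + 19*k^2 + 99*k - 252 = (k - 3)*(k + 3)*(k - 7)*(k - 4);  k^3 - 14*k^2 + 61*k - 84 = (k - 3)*(k - 4)*(k - 7)
Cancel the common factors (k - 3), (k - 7), (k - 4).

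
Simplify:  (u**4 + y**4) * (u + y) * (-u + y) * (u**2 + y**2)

-u**8 + y**8

Telescope via difference of squares: (y+u)(y-u) = -u**2 + y**2, then repeat with the next factor.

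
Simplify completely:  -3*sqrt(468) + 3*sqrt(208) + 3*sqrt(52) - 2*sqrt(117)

-6*sqrt(13)

3*sqrt(468) = 18*sqrt(13); 3*sqrt(208) = 12*sqrt(13); 3*sqrt(52) = 6*sqrt(13); 2*sqrt(117) = 6*sqrt(13)
Combine: (-18 + 12 + 6 - 6)·sqrt(13) = -6*sqrt(13)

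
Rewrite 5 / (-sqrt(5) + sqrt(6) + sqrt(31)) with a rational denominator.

Group as (sqrt(6) + sqrt(31)) - sqrt(5); multiply by (sqrt(6) + sqrt(31)) + sqrt(5), then rationalise the remaining surd.

(-15*sqrt(6) - sqrt(930) + 16*sqrt(5) + 10*sqrt(31))/28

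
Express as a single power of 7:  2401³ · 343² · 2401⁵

2401³ = 7^12; 343² = 7^6; 2401⁵ = 7^20
Combine exponents: 7^38

7^38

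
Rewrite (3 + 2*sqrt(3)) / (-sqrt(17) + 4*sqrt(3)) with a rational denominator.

(3*sqrt(17) + 2*sqrt(51) + 12*sqrt(3) + 24)/31

Multiply numerator and denominator by sqrt(17) + 4*sqrt(3).
Denominator becomes 31; numerator becomes 3*sqrt(17) + 2*sqrt(51) + 12*sqrt(3) + 24.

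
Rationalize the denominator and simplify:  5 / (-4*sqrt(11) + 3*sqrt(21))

Multiply numerator and denominator by 4*sqrt(11) + 3*sqrt(21).
Denominator becomes 13; numerator becomes 20*sqrt(11) + 15*sqrt(21).

(20*sqrt(11) + 15*sqrt(21))/13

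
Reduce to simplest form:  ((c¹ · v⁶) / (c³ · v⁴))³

v⁶/c⁶

Inside the bracket: (c^-2) · v²
Raise to the power 3: (c^-6) · v⁶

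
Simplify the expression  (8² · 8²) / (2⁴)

2^8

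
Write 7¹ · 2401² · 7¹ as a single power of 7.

7^10

7¹ = 7^1; 2401² = 7^8; 7¹ = 7^1
Combine exponents: 7^10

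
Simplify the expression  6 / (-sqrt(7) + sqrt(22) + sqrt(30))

(-90*sqrt(7) - 2*sqrt(30) + 30*sqrt(22) + 8*sqrt(1155))/205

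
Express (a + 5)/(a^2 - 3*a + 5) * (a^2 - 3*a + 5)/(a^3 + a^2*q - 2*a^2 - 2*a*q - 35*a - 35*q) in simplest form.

Factor: a^3 + a^2*q - 2*a^2 - 2*a*q - 35*a - 35*q = (a - 7)*(a + 5)*(a + q)
Cancel the common factors (a^2 - 3*a + 5), (a + 5).

1/(a^2 + a*q - 7*a - 7*q)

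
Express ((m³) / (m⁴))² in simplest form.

m^(-2)

Inside the bracket: (m^-1)
Raise to the power 2: (m^-2)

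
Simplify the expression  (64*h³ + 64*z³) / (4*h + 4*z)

(4*h)^3 + (4*z)^3 = (4*h + 4*z)(16*h² - 16*h*z + 16*z²).

16*h² - 16*h*z + 16*z²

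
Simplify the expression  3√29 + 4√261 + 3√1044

3√29 = 3*√29; 4√261 = 12*√29; 3√1044 = 18*√29
Combine: (3 + 12 + 18)·√29 = 33*√29

33*√29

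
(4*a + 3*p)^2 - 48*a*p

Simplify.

(4*a - 3*p)^2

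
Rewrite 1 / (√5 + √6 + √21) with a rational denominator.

Group as (√5 + √6) + √21; multiply by (√5 + √6) - √21, then rationalise the remaining surd.

(-3*√70 - 5*√21 + 10*√6 + 11*√5)/10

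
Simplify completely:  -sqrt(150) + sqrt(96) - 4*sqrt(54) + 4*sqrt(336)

-13*sqrt(6) + 16*sqrt(21)

sqrt(150) = 5*sqrt(6); sqrt(96) = 4*sqrt(6); 4*sqrt(54) = 12*sqrt(6); 4*sqrt(336) = 16*sqrt(21)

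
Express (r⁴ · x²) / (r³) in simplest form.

Quotient: r¹ · x²

r*x²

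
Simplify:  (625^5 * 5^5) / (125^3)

5^16

625^5 = 5^20; 5^5 = 5^5; 125^3 = 5^9
Combine exponents: 5^16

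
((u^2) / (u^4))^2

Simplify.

u^(-4)

Inside the bracket: (u^-2)
Raise to the power 2: (u^-4)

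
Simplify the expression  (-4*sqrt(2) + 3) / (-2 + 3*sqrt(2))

Multiply numerator and denominator by -3*sqrt(2) - 2.
Denominator becomes -14; numerator becomes -sqrt(2) + 18.

(-18 + sqrt(2))/14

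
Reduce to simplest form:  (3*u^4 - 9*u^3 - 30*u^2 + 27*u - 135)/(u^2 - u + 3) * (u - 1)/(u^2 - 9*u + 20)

(3*u^2 + 6*u - 9)/(u - 4)

Factor: 3*u^4 - 9*u^3 - 30*u^2 + 27*u - 135 = 3*(u^2 - u + 3)*(u + 3)*(u - 5);  u^2 - 9*u + 20 = (u - 4)*(u - 5)
Cancel the common factors (u^2 - u + 3), (u - 5).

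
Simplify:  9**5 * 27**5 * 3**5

9**5 = 3**10; 27**5 = 3**15; 3**5 = 3**5
Combine exponents: 3**30

3**30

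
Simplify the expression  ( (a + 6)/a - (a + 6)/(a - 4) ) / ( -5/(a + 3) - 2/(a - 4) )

Numerator: (a + 6)/a - (a + 6)/(a - 4) = (-4*a - 24)/(a^2 - 4*a)
Denominator: -5/(a + 3) - 2/(a - 4) = (-7*a + 14)/(a^2 - a - 12)
Divide: ((-4*a - 24)/(a^2 - 4*a)) · ((a^2 - a - 12)/(-7*a + 14)) = (4*a^2 + 36*a + 72)/(7*a^2 - 14*a)

(4*a^2 + 36*a + 72)/(7*a^2 - 14*a)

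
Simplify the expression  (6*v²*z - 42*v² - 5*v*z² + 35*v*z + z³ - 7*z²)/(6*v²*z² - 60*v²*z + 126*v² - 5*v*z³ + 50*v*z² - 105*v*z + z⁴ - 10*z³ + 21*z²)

1/(z - 3)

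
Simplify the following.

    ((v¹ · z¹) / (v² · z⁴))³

1/(v³*z⁹)

Inside the bracket: (v^-1) · (z^-3)
Raise to the power 3: (v^-3) · (z^-9)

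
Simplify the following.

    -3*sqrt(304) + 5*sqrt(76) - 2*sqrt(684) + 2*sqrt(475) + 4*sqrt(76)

3*sqrt(304) = 12*sqrt(19); 5*sqrt(76) = 10*sqrt(19); 2*sqrt(684) = 12*sqrt(19); 2*sqrt(475) = 10*sqrt(19); 4*sqrt(76) = 8*sqrt(19)
Combine: (-12 + 10 - 12 + 10 + 8)·sqrt(19) = 4*sqrt(19)

4*sqrt(19)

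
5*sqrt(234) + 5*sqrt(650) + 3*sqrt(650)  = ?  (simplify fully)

55*sqrt(26)

5*sqrt(234) = 15*sqrt(26); 5*sqrt(650) = 25*sqrt(26); 3*sqrt(650) = 15*sqrt(26)
Combine: (15 + 25 + 15)·sqrt(26) = 55*sqrt(26)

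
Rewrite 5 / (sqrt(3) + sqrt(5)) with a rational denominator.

Multiply numerator and denominator by -sqrt(3) + sqrt(5).
Denominator becomes 2; numerator becomes -5*sqrt(3) + 5*sqrt(5).

(-5*sqrt(3) + 5*sqrt(5))/2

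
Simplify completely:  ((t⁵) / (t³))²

t⁴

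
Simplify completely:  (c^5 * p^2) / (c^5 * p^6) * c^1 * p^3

Quotient: (p^-4)
Multiply by c^1 * p^3: add exponents.

c/p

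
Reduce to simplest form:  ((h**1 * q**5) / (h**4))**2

Inside the bracket: (h**-3) * q**5
Raise to the power 2: (h**-6) * q**10

q**10/h**6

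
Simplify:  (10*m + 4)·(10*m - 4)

100*m² - 16

Product of conjugates: (P+Q)(P-Q) = P^2 - Q^2.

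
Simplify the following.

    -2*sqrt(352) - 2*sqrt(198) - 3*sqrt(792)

-32*sqrt(22)

2*sqrt(352) = 8*sqrt(22); 2*sqrt(198) = 6*sqrt(22); 3*sqrt(792) = 18*sqrt(22)
Combine: (-8 - 6 - 18)·sqrt(22) = -32*sqrt(22)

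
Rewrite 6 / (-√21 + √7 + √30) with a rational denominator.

(-24*√21 - 3*√30 + 66*√7 + 63*√10)/146

Group as (√7 + √30) - √21; multiply by (√7 + √30) + √21, then rationalise the remaining surd.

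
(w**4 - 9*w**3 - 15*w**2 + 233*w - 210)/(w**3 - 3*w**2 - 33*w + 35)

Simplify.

Factor: w**4 - 9*w**3 - 15*w**2 + 233*w - 210 = (w + 5)*(w - 6)*(w - 1)*(w - 7);  w**3 - 3*w**2 - 33*w + 35 = (w - 7)*(w + 5)*(w - 1)
Cancel the common factors (w - 7), (w - 1), (w + 5).

w - 6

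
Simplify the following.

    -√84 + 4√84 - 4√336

√84 = 2*√21; 4√84 = 8*√21; 4√336 = 16*√21
Combine: (-2 + 8 - 16)·√21 = -10*√21

-10*√21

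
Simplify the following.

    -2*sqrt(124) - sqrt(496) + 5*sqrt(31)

-3*sqrt(31)

2*sqrt(124) = 4*sqrt(31); sqrt(496) = 4*sqrt(31); 5*sqrt(31) = 5*sqrt(31)
Combine: (-4 - 4 + 5)·sqrt(31) = -3*sqrt(31)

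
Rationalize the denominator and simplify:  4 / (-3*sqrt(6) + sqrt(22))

Multiply numerator and denominator by sqrt(22) + 3*sqrt(6).
Denominator becomes -32; numerator becomes 4*sqrt(22) + 12*sqrt(6).

(-3*sqrt(6) - sqrt(22))/8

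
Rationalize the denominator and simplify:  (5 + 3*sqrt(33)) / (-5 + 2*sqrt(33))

Multiply numerator and denominator by -2*sqrt(33) - 5.
Denominator becomes -107; numerator becomes -223 - 25*sqrt(33).

(25*sqrt(33) + 223)/107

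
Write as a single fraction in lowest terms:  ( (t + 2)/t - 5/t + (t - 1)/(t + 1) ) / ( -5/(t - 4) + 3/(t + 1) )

Numerator: (t + 2)/t - 5/t + (t - 1)/(t + 1) = (2*t^2 - 3*t - 3)/(t^2 + t)
Denominator: -5/(t - 4) + 3/(t + 1) = (-2*t - 17)/(t^2 - 3*t - 4)
Divide: ((2*t^2 - 3*t - 3)/(t^2 + t)) · ((t^2 - 3*t - 4)/(-2*t - 17)) = (-2*t^3 + 11*t^2 - 9*t - 12)/(2*t^2 + 17*t)

(-2*t^3 + 11*t^2 - 9*t - 12)/(2*t^2 + 17*t)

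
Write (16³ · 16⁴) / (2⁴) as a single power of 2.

2^24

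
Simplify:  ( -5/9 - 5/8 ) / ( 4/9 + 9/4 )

Numerator: -5/9 - 5/8 = -85/72
Denominator: 4/9 + 9/4 = 97/36
Divide: (-85/72) · (36/97) = -85/194

-85/194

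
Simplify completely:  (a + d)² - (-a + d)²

Write as f(d,a) - f(d,-a) and expand.

4*a*d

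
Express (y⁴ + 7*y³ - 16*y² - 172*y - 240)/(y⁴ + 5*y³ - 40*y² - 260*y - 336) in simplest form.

Factor: y⁴ + 7*y³ - 16*y² - 172*y - 240 = (y + 6)·(y - 5)·(y + 2)·(y + 4);  y⁴ + 5*y³ - 40*y² - 260*y - 336 = (y - 7)·(y + 6)·(y + 4)·(y + 2)
Cancel the common factors (y + 4), (y + 6), (y + 2).

(y - 5)/(y - 7)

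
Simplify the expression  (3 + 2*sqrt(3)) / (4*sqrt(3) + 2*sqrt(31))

Multiply numerator and denominator by -2*sqrt(31) + 4*sqrt(3).
Denominator becomes -76; numerator becomes -4*sqrt(93) - 6*sqrt(31) + 12*sqrt(3) + 24.

(-12 - 6*sqrt(3) + 3*sqrt(31) + 2*sqrt(93))/38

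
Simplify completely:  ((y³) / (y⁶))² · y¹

Inside the bracket: (y^-3)
Raise to the power 2: (y^-6)
Multiply by y¹: add exponents.

y^(-5)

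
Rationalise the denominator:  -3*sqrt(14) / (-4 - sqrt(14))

-21 + 6*sqrt(14)

Multiply numerator and denominator by -4 + sqrt(14).
Denominator becomes 2; numerator becomes -42 + 12*sqrt(14).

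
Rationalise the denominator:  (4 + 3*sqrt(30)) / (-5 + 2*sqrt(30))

(23*sqrt(30) + 200)/95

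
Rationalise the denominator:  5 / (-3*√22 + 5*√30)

Multiply numerator and denominator by 3*√22 + 5*√30.
Denominator becomes 552; numerator becomes 15*√22 + 25*√30.

(15*√22 + 25*√30)/552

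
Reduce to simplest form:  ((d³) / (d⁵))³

Inside the bracket: (d^-2)
Raise to the power 3: (d^-6)

d^(-6)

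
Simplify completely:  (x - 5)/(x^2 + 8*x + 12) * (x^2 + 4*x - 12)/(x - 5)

(x - 2)/(x + 2)

Factor: x^2 + 8*x + 12 = (x + 6)*(x + 2);  x^2 + 4*x - 12 = (x + 6)*(x - 2)
Cancel the common factors (x - 5), (x + 6).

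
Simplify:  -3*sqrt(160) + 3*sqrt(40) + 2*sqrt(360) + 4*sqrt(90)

3*sqrt(160) = 12*sqrt(10); 3*sqrt(40) = 6*sqrt(10); 2*sqrt(360) = 12*sqrt(10); 4*sqrt(90) = 12*sqrt(10)
Combine: (-12 + 6 + 12 + 12)·sqrt(10) = 18*sqrt(10)

18*sqrt(10)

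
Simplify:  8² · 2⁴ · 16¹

8² = 2^6; 2⁴ = 2^4; 16¹ = 2^4
Combine exponents: 2^14

2^14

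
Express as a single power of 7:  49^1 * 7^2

7^4

49^1 = 7^2; 7^2 = 7^2
Combine exponents: 7^4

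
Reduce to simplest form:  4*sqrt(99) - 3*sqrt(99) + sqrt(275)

8*sqrt(11)

4*sqrt(99) = 12*sqrt(11); 3*sqrt(99) = 9*sqrt(11); sqrt(275) = 5*sqrt(11)
Combine: (12 - 9 + 5)·sqrt(11) = 8*sqrt(11)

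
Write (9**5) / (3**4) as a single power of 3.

9**5 = 3**10; 3**4 = 3**4
Combine exponents: 3**6

3**6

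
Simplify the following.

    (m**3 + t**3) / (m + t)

Apply the sum-of-cubes factorisation and cancel (m + t).

m**2 - m*t + t**2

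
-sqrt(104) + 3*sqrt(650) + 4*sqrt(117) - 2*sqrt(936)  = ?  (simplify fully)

sqrt(26) + 12*sqrt(13)

sqrt(104) = 2*sqrt(26); 3*sqrt(650) = 15*sqrt(26); 4*sqrt(117) = 12*sqrt(13); 2*sqrt(936) = 12*sqrt(26)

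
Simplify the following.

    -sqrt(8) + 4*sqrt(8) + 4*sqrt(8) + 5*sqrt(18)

sqrt(8) = 2*sqrt(2); 4*sqrt(8) = 8*sqrt(2); 4*sqrt(8) = 8*sqrt(2); 5*sqrt(18) = 15*sqrt(2)
Combine: (-2 + 8 + 8 + 15)·sqrt(2) = 29*sqrt(2)

29*sqrt(2)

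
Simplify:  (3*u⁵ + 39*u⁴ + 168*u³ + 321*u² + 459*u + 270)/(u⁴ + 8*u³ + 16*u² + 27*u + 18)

Factor: 3*u⁵ + 39*u⁴ + 168*u³ + 321*u² + 459*u + 270 = 3·(u + 1)·(u + 6)·(u² + u + 3)·(u + 5);  u⁴ + 8*u³ + 16*u² + 27*u + 18 = (u² + u + 3)·(u + 6)·(u + 1)
Cancel the common factors (u² + u + 3), (u + 6), (u + 1).

3*u + 15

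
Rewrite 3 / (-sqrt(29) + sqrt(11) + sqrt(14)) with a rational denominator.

Group as (sqrt(11) + sqrt(14)) - sqrt(29); multiply by (sqrt(11) + sqrt(14)) + sqrt(29), then rationalise the remaining surd.

(2*sqrt(29) + 13*sqrt(14) + 16*sqrt(11) + sqrt(4466))/100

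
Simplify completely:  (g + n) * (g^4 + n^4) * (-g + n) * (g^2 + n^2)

Telescope via difference of squares: (n+g)(n-g) = -g^2 + n^2, then repeat with the next factor.

-g^8 + n^8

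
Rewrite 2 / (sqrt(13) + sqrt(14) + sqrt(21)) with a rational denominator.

(-7*sqrt(78) + 3*sqrt(21) + 10*sqrt(14) + 11*sqrt(13))/173

Group as (sqrt(13) + sqrt(21)) + sqrt(14); multiply by (sqrt(13) + sqrt(21)) - sqrt(14), then rationalise the remaining surd.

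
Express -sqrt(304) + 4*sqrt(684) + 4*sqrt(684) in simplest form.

44*sqrt(19)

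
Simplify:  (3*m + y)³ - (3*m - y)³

2*y*(27*m² + y²)

Write as f((3*m),y) - f((3*m),-y) and expand.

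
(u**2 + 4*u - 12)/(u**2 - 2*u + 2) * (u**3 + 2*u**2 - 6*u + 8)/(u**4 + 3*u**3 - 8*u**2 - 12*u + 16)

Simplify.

(u + 6)/(u**2 + u - 2)

Factor: u**2 + 4*u - 12 = (u - 2)*(u + 6);  u**3 + 2*u**2 - 6*u + 8 = (u**2 - 2*u + 2)*(u + 4);  u**4 + 3*u**3 - 8*u**2 - 12*u + 16 = (u + 2)*(u + 4)*(u - 2)*(u - 1)
Cancel the common factors (u**2 - 2*u + 2), (u - 2), (u + 4).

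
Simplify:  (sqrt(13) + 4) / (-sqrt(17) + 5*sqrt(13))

(sqrt(221) + 4*sqrt(17) + 65 + 20*sqrt(13))/308

Multiply numerator and denominator by sqrt(17) + 5*sqrt(13).
Denominator becomes 308; numerator becomes sqrt(221) + 4*sqrt(17) + 65 + 20*sqrt(13).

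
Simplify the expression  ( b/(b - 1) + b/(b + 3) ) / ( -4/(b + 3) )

Numerator: b/(b - 1) + b/(b + 3) = (2*b**2 + 2*b)/(b**2 + 2*b - 3)
Denominator: -4/(b + 3) = -4/(b + 3)
Divide: ((2*b**2 + 2*b)/(b**2 + 2*b - 3)) · (-b/4 - 3/4) = (-b**2 - b)/(2*b - 2)

(-b**2 - b)/(2*b - 2)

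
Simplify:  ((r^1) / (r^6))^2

r^(-10)

Inside the bracket: (r^-5)
Raise to the power 2: (r^-10)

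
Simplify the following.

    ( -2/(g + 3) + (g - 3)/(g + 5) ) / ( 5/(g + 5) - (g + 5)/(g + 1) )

Numerator: -2/(g + 3) + (g - 3)/(g + 5) = (g^2 - 2*g - 19)/(g^2 + 8*g + 15)
Denominator: 5/(g + 5) - (g + 5)/(g + 1) = (-g^2 - 5*g - 20)/(g^2 + 6*g + 5)
Divide: ((g^2 - 2*g - 19)/(g^2 + 8*g + 15)) · ((g^2 + 6*g + 5)/(-g^2 - 5*g - 20)) = (-g^3 + g^2 + 21*g + 19)/(g^3 + 8*g^2 + 35*g + 60)

(-g^3 + g^2 + 21*g + 19)/(g^3 + 8*g^2 + 35*g + 60)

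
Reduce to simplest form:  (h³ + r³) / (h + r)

h² - h*r + r²

Factor as (a+b)(a^2-ab+b^2) with a=h, b=r.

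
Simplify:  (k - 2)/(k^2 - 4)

Factor: k^2 - 4 = (k + 2)*(k - 2)
Cancel the common factor (k - 2).

1/(k + 2)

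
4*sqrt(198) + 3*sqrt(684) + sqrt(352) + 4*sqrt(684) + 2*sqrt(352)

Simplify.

24*sqrt(22) + 42*sqrt(19)

4*sqrt(198) = 12*sqrt(22); 3*sqrt(684) = 18*sqrt(19); sqrt(352) = 4*sqrt(22); 4*sqrt(684) = 24*sqrt(19); 2*sqrt(352) = 8*sqrt(22)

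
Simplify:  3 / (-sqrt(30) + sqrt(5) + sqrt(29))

(-2*sqrt(30) + 3*sqrt(29) + 27*sqrt(5) + 5*sqrt(174))/94

Group as (sqrt(5) + sqrt(29)) - sqrt(30); multiply by (sqrt(5) + sqrt(29)) + sqrt(30), then rationalise the remaining surd.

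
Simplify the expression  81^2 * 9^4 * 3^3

3^19

81^2 = 3^8; 9^4 = 3^8; 3^3 = 3^3
Combine exponents: 3^19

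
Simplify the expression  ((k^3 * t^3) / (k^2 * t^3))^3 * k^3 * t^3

k^6*t^3

Inside the bracket: k^1
Raise to the power 3: k^3
Multiply by k^3 * t^3: add exponents.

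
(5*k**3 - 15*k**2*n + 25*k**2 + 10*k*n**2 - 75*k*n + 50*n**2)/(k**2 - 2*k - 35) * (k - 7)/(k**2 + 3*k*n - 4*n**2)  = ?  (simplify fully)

Factor: 5*k**3 - 15*k**2*n + 25*k**2 + 10*k*n**2 - 75*k*n + 50*n**2 = 5*(k - n)*(k + 5)*(k - 2*n);  k**2 - 2*k - 35 = (k - 7)*(k + 5);  k**2 + 3*k*n - 4*n**2 = (k - n)*(k + 4*n)
Cancel the common factors (k + 5), (k - 7), (k - n).

(5*k - 10*n)/(k + 4*n)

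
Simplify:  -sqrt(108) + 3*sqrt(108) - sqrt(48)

sqrt(108) = 6*sqrt(3); 3*sqrt(108) = 18*sqrt(3); sqrt(48) = 4*sqrt(3)
Combine: (-6 + 18 - 4)·sqrt(3) = 8*sqrt(3)

8*sqrt(3)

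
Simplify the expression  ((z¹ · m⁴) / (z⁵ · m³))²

Inside the bracket: (z^-4) · m¹
Raise to the power 2: (z^-8) · m²

m²/z⁸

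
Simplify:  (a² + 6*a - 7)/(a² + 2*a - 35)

(a - 1)/(a - 5)

Factor: a² + 6*a - 7 = (a + 7)·(a - 1);  a² + 2*a - 35 = (a - 5)·(a + 7)
Cancel the common factor (a + 7).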